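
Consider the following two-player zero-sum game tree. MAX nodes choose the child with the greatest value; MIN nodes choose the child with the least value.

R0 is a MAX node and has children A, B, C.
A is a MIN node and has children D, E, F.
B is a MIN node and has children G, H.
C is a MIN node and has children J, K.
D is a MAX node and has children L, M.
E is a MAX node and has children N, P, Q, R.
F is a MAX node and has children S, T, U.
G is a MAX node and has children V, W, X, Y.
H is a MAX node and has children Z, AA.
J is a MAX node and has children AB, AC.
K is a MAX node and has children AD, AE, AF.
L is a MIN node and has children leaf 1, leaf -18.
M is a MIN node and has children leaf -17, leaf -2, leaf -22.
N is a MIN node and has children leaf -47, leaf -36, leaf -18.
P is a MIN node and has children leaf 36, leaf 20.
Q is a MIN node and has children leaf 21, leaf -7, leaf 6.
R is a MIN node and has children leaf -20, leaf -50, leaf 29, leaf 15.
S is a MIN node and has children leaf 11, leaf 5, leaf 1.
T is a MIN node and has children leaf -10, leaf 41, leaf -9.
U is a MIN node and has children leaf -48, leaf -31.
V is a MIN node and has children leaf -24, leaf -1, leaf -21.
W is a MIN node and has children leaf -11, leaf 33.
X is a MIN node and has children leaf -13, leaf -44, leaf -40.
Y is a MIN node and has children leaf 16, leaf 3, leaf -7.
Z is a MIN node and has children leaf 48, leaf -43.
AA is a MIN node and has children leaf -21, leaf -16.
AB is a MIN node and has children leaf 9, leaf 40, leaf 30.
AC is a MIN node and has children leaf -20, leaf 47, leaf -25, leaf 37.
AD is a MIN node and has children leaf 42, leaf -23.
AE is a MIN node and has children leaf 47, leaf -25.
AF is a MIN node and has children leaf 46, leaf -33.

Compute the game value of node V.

-24

V (MIN): min(-24, -1, -21) = -24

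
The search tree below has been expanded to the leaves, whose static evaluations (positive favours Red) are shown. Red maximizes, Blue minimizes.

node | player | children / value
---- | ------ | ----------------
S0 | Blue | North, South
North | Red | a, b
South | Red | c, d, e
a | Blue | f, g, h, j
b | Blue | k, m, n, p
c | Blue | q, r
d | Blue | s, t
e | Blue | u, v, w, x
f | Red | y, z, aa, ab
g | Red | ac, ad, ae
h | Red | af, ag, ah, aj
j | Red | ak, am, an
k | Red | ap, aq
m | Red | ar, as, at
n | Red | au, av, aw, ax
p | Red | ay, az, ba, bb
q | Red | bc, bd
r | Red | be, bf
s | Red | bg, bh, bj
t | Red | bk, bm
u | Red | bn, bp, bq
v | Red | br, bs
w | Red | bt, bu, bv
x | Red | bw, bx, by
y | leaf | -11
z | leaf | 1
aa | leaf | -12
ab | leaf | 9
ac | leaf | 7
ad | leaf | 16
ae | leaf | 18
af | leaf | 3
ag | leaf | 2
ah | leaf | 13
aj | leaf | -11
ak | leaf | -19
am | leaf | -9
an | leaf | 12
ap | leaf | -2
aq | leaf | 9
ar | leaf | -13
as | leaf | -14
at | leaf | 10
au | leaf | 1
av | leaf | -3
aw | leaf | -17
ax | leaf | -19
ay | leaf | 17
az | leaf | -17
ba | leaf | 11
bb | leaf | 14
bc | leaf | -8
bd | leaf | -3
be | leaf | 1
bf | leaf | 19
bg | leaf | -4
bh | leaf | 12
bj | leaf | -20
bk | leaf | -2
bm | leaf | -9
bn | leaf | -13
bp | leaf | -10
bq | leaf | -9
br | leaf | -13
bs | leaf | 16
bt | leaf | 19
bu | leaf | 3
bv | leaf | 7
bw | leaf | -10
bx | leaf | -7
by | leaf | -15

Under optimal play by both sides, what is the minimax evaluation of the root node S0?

-2

f (Red): max(-11, 1, -12, 9) = 9
g (Red): max(7, 16, 18) = 18
h (Red): max(3, 2, 13, -11) = 13
j (Red): max(-19, -9, 12) = 12
a (Blue): min(9, 18, 13, 12) = 9
k (Red): max(-2, 9) = 9
m (Red): max(-13, -14, 10) = 10
n (Red): max(1, -3, -17, -19) = 1
p (Red): max(17, -17, 11, 14) = 17
b (Blue): min(9, 10, 1, 17) = 1
North (Red): max(9, 1) = 9
q (Red): max(-8, -3) = -3
r (Red): max(1, 19) = 19
c (Blue): min(-3, 19) = -3
s (Red): max(-4, 12, -20) = 12
t (Red): max(-2, -9) = -2
d (Blue): min(12, -2) = -2
u (Red): max(-13, -10, -9) = -9
v (Red): max(-13, 16) = 16
w (Red): max(19, 3, 7) = 19
x (Red): max(-10, -7, -15) = -7
e (Blue): min(-9, 16, 19, -7) = -9
South (Red): max(-3, -2, -9) = -2
S0 (Blue): min(9, -2) = -2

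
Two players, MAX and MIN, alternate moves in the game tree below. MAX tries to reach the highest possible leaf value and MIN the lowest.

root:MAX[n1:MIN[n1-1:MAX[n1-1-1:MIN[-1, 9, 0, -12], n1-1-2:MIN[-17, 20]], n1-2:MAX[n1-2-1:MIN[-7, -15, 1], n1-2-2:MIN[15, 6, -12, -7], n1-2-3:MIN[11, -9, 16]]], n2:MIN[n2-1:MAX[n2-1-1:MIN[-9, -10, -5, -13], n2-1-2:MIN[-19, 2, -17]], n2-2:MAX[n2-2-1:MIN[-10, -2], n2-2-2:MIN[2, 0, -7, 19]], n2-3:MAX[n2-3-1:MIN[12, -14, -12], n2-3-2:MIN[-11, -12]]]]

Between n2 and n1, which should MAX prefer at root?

n2-1-1 (MIN): min(-9, -10, -5, -13) = -13
n2-1-2 (MIN): min(-19, 2, -17) = -19
n2-1 (MAX): max(-13, -19) = -13
n2-2-1 (MIN): min(-10, -2) = -10
n2-2-2 (MIN): min(2, 0, -7, 19) = -7
n2-2 (MAX): max(-10, -7) = -7
n2-3-1 (MIN): min(12, -14, -12) = -14
n2-3-2 (MIN): min(-11, -12) = -12
n2-3 (MAX): max(-14, -12) = -12
n2 (MIN): min(-13, -7, -12) = -13
n1-1-1 (MIN): min(-1, 9, 0, -12) = -12
n1-1-2 (MIN): min(-17, 20) = -17
n1-1 (MAX): max(-12, -17) = -12
n1-2-1 (MIN): min(-7, -15, 1) = -15
n1-2-2 (MIN): min(15, 6, -12, -7) = -12
n1-2-3 (MIN): min(11, -9, 16) = -9
n1-2 (MAX): max(-15, -12, -9) = -9
n1 (MIN): min(-12, -9) = -12
MAX prefers the higher value; n2=-13, n1=-12. n1 is better since -12 > -13.

n1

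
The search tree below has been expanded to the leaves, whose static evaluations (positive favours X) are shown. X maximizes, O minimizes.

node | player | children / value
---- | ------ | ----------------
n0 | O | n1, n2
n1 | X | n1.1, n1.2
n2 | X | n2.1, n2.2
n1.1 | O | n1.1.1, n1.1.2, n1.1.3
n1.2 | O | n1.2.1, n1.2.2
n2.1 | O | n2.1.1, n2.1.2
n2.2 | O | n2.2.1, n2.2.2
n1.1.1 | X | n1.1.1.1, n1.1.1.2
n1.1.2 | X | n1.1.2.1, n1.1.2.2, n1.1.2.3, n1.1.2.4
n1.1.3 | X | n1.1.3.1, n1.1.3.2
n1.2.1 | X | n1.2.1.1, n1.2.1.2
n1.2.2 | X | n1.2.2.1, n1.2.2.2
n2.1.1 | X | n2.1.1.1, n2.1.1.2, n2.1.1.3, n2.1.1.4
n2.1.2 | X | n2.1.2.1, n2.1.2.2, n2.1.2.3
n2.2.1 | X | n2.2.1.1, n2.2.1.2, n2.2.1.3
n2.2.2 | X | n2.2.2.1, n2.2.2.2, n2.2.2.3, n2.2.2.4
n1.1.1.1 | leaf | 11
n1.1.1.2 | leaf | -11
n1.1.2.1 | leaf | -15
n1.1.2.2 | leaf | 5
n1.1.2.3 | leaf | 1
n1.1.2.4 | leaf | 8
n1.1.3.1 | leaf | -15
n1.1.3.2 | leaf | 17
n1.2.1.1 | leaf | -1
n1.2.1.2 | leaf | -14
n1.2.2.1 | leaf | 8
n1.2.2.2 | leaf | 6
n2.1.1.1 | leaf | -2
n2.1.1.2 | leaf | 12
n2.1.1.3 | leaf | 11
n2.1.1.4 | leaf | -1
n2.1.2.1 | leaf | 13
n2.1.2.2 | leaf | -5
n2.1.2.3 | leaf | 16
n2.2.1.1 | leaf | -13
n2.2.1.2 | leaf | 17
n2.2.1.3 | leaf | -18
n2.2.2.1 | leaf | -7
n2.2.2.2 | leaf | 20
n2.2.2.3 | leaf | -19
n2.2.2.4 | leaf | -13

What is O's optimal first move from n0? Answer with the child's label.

n1.1.1 (X): max(11, -11) = 11
n1.1.2 (X): max(-15, 5, 1, 8) = 8
n1.1.3 (X): max(-15, 17) = 17
n1.1 (O): min(11, 8, 17) = 8
n1.2.1 (X): max(-1, -14) = -1
n1.2.2 (X): max(8, 6) = 8
n1.2 (O): min(-1, 8) = -1
n1 (X): max(8, -1) = 8
n2.1.1 (X): max(-2, 12, 11, -1) = 12
n2.1.2 (X): max(13, -5, 16) = 16
n2.1 (O): min(12, 16) = 12
n2.2.1 (X): max(-13, 17, -18) = 17
n2.2.2 (X): max(-7, 20, -19, -13) = 20
n2.2 (O): min(17, 20) = 17
n2 (X): max(12, 17) = 17
n0 (O): min(8, 17) = 8
O at n0 wants the lowest of {n1=8, n2=17}, so chooses n1.

n1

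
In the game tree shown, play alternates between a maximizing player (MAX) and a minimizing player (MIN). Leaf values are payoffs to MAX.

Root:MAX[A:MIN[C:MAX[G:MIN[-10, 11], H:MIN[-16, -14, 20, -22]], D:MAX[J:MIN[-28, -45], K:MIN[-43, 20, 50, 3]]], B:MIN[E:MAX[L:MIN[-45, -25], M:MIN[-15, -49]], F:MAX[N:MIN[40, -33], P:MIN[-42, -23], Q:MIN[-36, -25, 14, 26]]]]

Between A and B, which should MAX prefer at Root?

A

G (MIN): min(-10, 11) = -10
H (MIN): min(-16, -14, 20, -22) = -22
C (MAX): max(-10, -22) = -10
J (MIN): min(-28, -45) = -45
K (MIN): min(-43, 20, 50, 3) = -43
D (MAX): max(-45, -43) = -43
A (MIN): min(-10, -43) = -43
L (MIN): min(-45, -25) = -45
M (MIN): min(-15, -49) = -49
E (MAX): max(-45, -49) = -45
N (MIN): min(40, -33) = -33
P (MIN): min(-42, -23) = -42
Q (MIN): min(-36, -25, 14, 26) = -36
F (MAX): max(-33, -42, -36) = -33
B (MIN): min(-45, -33) = -45
MAX prefers the higher value; A=-43, B=-45. A is better since -43 > -45.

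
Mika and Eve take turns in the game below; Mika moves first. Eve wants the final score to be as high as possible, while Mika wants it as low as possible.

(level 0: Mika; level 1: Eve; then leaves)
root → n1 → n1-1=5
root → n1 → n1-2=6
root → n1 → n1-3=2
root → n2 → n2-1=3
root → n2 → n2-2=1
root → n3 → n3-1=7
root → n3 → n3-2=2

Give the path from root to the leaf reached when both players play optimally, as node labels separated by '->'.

n1 (Eve): max(5, 6, 2) = 6
n2 (Eve): max(3, 1) = 3
n3 (Eve): max(7, 2) = 7
root (Mika): min(6, 3, 7) = 3
At root, Mika picks n2 (lowest: 3).
At n2, Eve picks n2-1 (highest: 3).
Terminal value 3.

root -> n2 -> n2-1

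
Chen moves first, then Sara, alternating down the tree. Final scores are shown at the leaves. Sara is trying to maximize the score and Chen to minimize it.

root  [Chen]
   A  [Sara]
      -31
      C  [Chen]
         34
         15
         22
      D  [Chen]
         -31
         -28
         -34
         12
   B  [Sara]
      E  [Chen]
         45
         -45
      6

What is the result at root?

6

C (Chen): min(34, 15, 22) = 15
D (Chen): min(-31, -28, -34, 12) = -34
A (Sara): max(-31, 15, -34) = 15
E (Chen): min(45, -45) = -45
B (Sara): max(-45, 6) = 6
root (Chen): min(15, 6) = 6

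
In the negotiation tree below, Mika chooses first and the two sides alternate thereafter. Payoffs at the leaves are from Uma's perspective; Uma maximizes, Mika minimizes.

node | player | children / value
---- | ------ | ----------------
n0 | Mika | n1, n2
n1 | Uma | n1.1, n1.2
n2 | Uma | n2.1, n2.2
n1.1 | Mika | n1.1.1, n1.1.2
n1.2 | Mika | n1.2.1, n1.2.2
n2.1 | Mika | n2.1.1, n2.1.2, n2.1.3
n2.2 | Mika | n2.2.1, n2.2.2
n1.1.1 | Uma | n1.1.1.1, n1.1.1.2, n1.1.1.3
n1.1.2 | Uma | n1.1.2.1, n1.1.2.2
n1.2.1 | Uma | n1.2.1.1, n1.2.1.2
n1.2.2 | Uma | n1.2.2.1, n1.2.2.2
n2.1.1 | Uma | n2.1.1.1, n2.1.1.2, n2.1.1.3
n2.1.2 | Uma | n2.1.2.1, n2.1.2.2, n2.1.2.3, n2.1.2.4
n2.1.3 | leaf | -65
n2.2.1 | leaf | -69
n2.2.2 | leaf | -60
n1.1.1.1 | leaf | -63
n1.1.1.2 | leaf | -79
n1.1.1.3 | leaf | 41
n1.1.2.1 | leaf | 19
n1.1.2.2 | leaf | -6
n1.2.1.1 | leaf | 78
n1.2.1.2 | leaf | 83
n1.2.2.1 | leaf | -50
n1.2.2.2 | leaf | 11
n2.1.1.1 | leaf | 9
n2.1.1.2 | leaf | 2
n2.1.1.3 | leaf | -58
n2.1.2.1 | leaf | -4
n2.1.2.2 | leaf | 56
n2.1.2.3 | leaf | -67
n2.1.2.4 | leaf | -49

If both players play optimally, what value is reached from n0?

n1.1.1 (Uma): max(-63, -79, 41) = 41
n1.1.2 (Uma): max(19, -6) = 19
n1.1 (Mika): min(41, 19) = 19
n1.2.1 (Uma): max(78, 83) = 83
n1.2.2 (Uma): max(-50, 11) = 11
n1.2 (Mika): min(83, 11) = 11
n1 (Uma): max(19, 11) = 19
n2.1.1 (Uma): max(9, 2, -58) = 9
n2.1.2 (Uma): max(-4, 56, -67, -49) = 56
n2.1 (Mika): min(9, 56, -65) = -65
n2.2 (Mika): min(-69, -60) = -69
n2 (Uma): max(-65, -69) = -65
n0 (Mika): min(19, -65) = -65

-65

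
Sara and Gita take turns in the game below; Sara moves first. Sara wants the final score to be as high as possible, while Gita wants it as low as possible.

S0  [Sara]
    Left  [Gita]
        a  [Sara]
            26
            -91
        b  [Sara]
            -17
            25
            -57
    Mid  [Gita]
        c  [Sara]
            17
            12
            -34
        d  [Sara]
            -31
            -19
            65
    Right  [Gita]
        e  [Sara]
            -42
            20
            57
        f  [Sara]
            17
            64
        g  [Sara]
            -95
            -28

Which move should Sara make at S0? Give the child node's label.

a (Sara): max(26, -91) = 26
b (Sara): max(-17, 25, -57) = 25
Left (Gita): min(26, 25) = 25
c (Sara): max(17, 12, -34) = 17
d (Sara): max(-31, -19, 65) = 65
Mid (Gita): min(17, 65) = 17
e (Sara): max(-42, 20, 57) = 57
f (Sara): max(17, 64) = 64
g (Sara): max(-95, -28) = -28
Right (Gita): min(57, 64, -28) = -28
S0 (Sara): max(25, 17, -28) = 25
Sara at S0 wants the highest of {Left=25, Mid=17, Right=-28}, so chooses Left.

Left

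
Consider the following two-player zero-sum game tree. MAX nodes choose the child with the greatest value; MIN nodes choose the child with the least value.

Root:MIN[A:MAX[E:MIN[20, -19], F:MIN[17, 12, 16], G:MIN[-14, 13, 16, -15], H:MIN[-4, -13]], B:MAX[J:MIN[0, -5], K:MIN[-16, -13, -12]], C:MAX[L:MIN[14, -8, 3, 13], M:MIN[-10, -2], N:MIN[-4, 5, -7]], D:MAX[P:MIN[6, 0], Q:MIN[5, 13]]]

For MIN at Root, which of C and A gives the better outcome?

L (MIN): min(14, -8, 3, 13) = -8
M (MIN): min(-10, -2) = -10
N (MIN): min(-4, 5, -7) = -7
C (MAX): max(-8, -10, -7) = -7
E (MIN): min(20, -19) = -19
F (MIN): min(17, 12, 16) = 12
G (MIN): min(-14, 13, 16, -15) = -15
H (MIN): min(-4, -13) = -13
A (MAX): max(-19, 12, -15, -13) = 12
MIN prefers the lower value; C=-7, A=12. C is better since -7 < 12.

C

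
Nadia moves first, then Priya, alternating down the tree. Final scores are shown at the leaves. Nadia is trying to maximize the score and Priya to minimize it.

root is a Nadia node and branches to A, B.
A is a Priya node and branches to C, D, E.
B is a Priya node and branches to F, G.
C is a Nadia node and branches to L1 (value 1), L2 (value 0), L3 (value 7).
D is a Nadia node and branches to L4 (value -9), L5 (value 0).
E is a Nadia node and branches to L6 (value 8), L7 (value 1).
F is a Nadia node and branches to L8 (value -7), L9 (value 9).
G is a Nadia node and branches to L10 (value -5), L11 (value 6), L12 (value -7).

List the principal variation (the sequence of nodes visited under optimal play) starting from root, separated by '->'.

root -> B -> G -> L11

C (Nadia): max(1, 0, 7) = 7
D (Nadia): max(-9, 0) = 0
E (Nadia): max(8, 1) = 8
A (Priya): min(7, 0, 8) = 0
F (Nadia): max(-7, 9) = 9
G (Nadia): max(-5, 6, -7) = 6
B (Priya): min(9, 6) = 6
root (Nadia): max(0, 6) = 6
At root, Nadia picks B (highest: 6).
At B, Priya picks G (lowest: 6).
At G, Nadia picks L11 (highest: 6).
Terminal value 6.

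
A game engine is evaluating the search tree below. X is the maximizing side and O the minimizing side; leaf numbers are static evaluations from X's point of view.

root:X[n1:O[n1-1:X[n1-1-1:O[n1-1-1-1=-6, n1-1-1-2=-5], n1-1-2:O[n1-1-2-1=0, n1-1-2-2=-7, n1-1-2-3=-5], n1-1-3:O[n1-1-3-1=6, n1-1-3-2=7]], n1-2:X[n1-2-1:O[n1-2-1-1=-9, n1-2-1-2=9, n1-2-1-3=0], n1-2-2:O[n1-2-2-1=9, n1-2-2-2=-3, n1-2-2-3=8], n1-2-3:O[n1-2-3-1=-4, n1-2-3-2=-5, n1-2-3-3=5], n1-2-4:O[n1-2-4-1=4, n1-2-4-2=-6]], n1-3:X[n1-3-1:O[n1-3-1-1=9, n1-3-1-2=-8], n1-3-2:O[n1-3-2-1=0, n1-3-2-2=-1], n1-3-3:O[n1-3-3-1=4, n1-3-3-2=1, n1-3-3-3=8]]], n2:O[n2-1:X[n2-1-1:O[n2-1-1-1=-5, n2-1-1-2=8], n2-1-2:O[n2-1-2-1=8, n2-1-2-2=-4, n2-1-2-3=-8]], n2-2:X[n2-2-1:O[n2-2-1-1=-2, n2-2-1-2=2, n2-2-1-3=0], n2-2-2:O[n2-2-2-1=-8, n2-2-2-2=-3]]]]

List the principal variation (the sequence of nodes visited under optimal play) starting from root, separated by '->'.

root -> n1 -> n1-2 -> n1-2-2 -> n1-2-2-2

n1-1-1 (O): min(-6, -5) = -6
n1-1-2 (O): min(0, -7, -5) = -7
n1-1-3 (O): min(6, 7) = 6
n1-1 (X): max(-6, -7, 6) = 6
n1-2-1 (O): min(-9, 9, 0) = -9
n1-2-2 (O): min(9, -3, 8) = -3
n1-2-3 (O): min(-4, -5, 5) = -5
n1-2-4 (O): min(4, -6) = -6
n1-2 (X): max(-9, -3, -5, -6) = -3
n1-3-1 (O): min(9, -8) = -8
n1-3-2 (O): min(0, -1) = -1
n1-3-3 (O): min(4, 1, 8) = 1
n1-3 (X): max(-8, -1, 1) = 1
n1 (O): min(6, -3, 1) = -3
n2-1-1 (O): min(-5, 8) = -5
n2-1-2 (O): min(8, -4, -8) = -8
n2-1 (X): max(-5, -8) = -5
n2-2-1 (O): min(-2, 2, 0) = -2
n2-2-2 (O): min(-8, -3) = -8
n2-2 (X): max(-2, -8) = -2
n2 (O): min(-5, -2) = -5
root (X): max(-3, -5) = -3
At root, X picks n1 (highest: -3).
At n1, O picks n1-2 (lowest: -3).
At n1-2, X picks n1-2-2 (highest: -3).
At n1-2-2, O picks n1-2-2-2 (lowest: -3).
Terminal value -3.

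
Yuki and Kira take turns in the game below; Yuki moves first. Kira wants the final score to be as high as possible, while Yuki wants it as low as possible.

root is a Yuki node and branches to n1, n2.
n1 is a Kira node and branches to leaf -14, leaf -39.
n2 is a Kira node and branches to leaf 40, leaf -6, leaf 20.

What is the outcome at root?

n1 (Kira): max(-14, -39) = -14
n2 (Kira): max(40, -6, 20) = 40
root (Yuki): min(-14, 40) = -14

-14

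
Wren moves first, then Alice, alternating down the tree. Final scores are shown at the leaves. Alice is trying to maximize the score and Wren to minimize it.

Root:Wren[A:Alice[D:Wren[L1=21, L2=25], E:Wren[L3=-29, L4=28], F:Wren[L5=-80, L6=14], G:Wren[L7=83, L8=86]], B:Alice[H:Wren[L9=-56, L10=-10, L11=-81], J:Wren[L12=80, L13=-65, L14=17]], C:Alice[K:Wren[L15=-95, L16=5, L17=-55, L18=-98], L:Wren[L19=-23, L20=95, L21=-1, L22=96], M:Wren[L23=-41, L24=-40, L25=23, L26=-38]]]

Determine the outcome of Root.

-65

D (Wren): min(21, 25) = 21
E (Wren): min(-29, 28) = -29
F (Wren): min(-80, 14) = -80
G (Wren): min(83, 86) = 83
A (Alice): max(21, -29, -80, 83) = 83
H (Wren): min(-56, -10, -81) = -81
J (Wren): min(80, -65, 17) = -65
B (Alice): max(-81, -65) = -65
K (Wren): min(-95, 5, -55, -98) = -98
L (Wren): min(-23, 95, -1, 96) = -23
M (Wren): min(-41, -40, 23, -38) = -41
C (Alice): max(-98, -23, -41) = -23
Root (Wren): min(83, -65, -23) = -65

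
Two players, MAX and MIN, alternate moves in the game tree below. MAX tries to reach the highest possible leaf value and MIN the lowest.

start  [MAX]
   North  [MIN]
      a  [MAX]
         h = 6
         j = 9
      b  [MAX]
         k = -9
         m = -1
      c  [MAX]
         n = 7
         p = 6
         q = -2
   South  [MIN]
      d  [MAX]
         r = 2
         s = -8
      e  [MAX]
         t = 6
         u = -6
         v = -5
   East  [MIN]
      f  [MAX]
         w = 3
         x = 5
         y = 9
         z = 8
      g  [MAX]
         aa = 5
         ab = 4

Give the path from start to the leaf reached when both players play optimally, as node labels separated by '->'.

a (MAX): max(6, 9) = 9
b (MAX): max(-9, -1) = -1
c (MAX): max(7, 6, -2) = 7
North (MIN): min(9, -1, 7) = -1
d (MAX): max(2, -8) = 2
e (MAX): max(6, -6, -5) = 6
South (MIN): min(2, 6) = 2
f (MAX): max(3, 5, 9, 8) = 9
g (MAX): max(5, 4) = 5
East (MIN): min(9, 5) = 5
start (MAX): max(-1, 2, 5) = 5
At start, MAX picks East (highest: 5).
At East, MIN picks g (lowest: 5).
At g, MAX picks aa (highest: 5).
Terminal value 5.

start -> East -> g -> aa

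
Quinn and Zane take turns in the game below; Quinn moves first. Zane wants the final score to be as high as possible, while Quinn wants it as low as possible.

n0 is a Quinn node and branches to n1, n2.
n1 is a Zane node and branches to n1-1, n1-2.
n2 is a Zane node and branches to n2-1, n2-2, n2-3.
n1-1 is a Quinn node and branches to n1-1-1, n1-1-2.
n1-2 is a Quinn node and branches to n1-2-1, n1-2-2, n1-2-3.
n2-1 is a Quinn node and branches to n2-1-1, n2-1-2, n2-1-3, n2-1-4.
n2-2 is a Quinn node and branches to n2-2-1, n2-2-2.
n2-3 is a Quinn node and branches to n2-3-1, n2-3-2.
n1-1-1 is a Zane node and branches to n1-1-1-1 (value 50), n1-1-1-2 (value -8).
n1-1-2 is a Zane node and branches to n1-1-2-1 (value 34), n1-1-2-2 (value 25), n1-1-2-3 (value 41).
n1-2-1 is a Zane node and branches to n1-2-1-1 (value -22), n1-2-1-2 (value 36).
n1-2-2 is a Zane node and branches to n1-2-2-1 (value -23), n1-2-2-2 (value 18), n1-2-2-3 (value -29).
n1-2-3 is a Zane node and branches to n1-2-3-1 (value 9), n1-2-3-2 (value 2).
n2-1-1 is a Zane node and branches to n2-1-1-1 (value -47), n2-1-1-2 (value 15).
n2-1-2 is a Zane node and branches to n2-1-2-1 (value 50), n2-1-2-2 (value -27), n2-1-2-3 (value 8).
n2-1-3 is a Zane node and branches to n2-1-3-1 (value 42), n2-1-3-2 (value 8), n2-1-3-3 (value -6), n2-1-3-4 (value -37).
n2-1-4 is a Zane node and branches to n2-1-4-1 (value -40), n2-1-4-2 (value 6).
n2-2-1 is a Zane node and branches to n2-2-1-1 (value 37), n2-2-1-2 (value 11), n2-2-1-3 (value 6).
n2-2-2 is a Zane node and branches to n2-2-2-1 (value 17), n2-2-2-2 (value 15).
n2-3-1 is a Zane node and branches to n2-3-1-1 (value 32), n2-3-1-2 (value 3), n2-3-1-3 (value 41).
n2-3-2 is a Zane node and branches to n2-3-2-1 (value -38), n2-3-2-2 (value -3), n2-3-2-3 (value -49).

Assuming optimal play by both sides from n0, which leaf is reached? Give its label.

n2-2-2-1

n1-1-1 (Zane): max(50, -8) = 50
n1-1-2 (Zane): max(34, 25, 41) = 41
n1-1 (Quinn): min(50, 41) = 41
n1-2-1 (Zane): max(-22, 36) = 36
n1-2-2 (Zane): max(-23, 18, -29) = 18
n1-2-3 (Zane): max(9, 2) = 9
n1-2 (Quinn): min(36, 18, 9) = 9
n1 (Zane): max(41, 9) = 41
n2-1-1 (Zane): max(-47, 15) = 15
n2-1-2 (Zane): max(50, -27, 8) = 50
n2-1-3 (Zane): max(42, 8, -6, -37) = 42
n2-1-4 (Zane): max(-40, 6) = 6
n2-1 (Quinn): min(15, 50, 42, 6) = 6
n2-2-1 (Zane): max(37, 11, 6) = 37
n2-2-2 (Zane): max(17, 15) = 17
n2-2 (Quinn): min(37, 17) = 17
n2-3-1 (Zane): max(32, 3, 41) = 41
n2-3-2 (Zane): max(-38, -3, -49) = -3
n2-3 (Quinn): min(41, -3) = -3
n2 (Zane): max(6, 17, -3) = 17
n0 (Quinn): min(41, 17) = 17
At n0, Quinn picks n2 (lowest: 17).
At n2, Zane picks n2-2 (highest: 17).
At n2-2, Quinn picks n2-2-2 (lowest: 17).
At n2-2-2, Zane picks n2-2-2-1 (highest: 17).
Terminal value 17.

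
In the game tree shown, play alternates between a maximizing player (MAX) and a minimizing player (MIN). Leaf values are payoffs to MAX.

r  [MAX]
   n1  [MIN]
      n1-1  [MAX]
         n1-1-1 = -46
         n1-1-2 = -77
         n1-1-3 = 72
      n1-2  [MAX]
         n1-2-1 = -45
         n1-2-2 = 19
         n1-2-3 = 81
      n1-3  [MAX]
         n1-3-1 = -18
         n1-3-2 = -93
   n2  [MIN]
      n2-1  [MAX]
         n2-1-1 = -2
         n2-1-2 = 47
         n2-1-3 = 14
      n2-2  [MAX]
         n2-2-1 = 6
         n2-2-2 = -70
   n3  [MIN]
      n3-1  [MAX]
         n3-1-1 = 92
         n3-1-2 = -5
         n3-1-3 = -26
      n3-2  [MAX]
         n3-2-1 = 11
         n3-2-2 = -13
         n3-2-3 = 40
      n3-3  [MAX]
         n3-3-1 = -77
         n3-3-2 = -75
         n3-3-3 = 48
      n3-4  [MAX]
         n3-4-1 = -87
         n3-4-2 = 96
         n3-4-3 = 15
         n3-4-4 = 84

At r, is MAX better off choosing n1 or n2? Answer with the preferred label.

n2

n1-1 (MAX): max(-46, -77, 72) = 72
n1-2 (MAX): max(-45, 19, 81) = 81
n1-3 (MAX): max(-18, -93) = -18
n1 (MIN): min(72, 81, -18) = -18
n2-1 (MAX): max(-2, 47, 14) = 47
n2-2 (MAX): max(6, -70) = 6
n2 (MIN): min(47, 6) = 6
MAX prefers the higher value; n1=-18, n2=6. n2 is better since 6 > -18.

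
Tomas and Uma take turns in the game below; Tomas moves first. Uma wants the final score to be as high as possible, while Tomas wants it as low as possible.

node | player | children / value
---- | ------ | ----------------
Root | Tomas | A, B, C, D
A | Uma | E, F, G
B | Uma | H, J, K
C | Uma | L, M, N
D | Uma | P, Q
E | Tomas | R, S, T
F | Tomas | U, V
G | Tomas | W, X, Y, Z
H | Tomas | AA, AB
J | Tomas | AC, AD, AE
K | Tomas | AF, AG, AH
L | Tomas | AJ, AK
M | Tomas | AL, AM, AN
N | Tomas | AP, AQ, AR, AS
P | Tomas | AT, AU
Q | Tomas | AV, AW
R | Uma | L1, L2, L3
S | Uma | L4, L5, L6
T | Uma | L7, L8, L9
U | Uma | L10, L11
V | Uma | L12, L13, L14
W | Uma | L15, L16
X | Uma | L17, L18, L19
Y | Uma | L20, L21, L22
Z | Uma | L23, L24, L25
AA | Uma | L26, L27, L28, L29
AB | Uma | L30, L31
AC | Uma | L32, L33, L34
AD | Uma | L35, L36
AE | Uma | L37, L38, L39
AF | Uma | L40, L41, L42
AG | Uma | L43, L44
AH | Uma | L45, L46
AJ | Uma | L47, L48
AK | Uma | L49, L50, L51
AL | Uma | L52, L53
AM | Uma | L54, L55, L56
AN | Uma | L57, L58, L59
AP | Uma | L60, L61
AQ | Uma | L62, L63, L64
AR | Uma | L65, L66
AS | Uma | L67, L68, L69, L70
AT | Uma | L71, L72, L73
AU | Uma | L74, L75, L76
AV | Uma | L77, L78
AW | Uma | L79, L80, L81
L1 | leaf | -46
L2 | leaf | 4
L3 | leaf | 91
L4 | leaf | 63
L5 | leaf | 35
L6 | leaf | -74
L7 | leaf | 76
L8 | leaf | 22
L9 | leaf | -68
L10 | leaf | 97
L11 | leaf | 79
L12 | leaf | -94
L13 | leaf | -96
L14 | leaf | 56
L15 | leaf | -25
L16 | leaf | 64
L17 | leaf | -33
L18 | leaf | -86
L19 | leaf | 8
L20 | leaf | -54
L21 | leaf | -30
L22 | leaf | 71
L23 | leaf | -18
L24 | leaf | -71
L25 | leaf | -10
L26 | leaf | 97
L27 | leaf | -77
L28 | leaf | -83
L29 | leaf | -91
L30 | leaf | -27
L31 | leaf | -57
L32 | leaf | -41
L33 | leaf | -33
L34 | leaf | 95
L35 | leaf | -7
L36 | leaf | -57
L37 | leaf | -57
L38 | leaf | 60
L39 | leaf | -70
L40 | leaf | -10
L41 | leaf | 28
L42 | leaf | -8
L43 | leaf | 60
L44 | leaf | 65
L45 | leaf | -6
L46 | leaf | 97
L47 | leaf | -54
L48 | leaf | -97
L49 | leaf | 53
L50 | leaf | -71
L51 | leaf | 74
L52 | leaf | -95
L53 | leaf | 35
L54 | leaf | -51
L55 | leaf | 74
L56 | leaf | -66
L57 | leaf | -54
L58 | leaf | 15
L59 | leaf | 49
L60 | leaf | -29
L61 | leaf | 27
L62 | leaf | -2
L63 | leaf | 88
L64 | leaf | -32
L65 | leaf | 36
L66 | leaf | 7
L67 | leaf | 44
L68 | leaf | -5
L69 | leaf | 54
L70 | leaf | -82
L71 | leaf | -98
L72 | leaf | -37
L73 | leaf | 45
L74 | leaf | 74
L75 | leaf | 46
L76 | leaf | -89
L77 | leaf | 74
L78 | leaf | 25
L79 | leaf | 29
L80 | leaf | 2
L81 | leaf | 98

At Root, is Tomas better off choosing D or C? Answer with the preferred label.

C

AT (Uma): max(-98, -37, 45) = 45
AU (Uma): max(74, 46, -89) = 74
P (Tomas): min(45, 74) = 45
AV (Uma): max(74, 25) = 74
AW (Uma): max(29, 2, 98) = 98
Q (Tomas): min(74, 98) = 74
D (Uma): max(45, 74) = 74
AJ (Uma): max(-54, -97) = -54
AK (Uma): max(53, -71, 74) = 74
L (Tomas): min(-54, 74) = -54
AL (Uma): max(-95, 35) = 35
AM (Uma): max(-51, 74, -66) = 74
AN (Uma): max(-54, 15, 49) = 49
M (Tomas): min(35, 74, 49) = 35
AP (Uma): max(-29, 27) = 27
AQ (Uma): max(-2, 88, -32) = 88
AR (Uma): max(36, 7) = 36
AS (Uma): max(44, -5, 54, -82) = 54
N (Tomas): min(27, 88, 36, 54) = 27
C (Uma): max(-54, 35, 27) = 35
Tomas prefers the lower value; D=74, C=35. C is better since 35 < 74.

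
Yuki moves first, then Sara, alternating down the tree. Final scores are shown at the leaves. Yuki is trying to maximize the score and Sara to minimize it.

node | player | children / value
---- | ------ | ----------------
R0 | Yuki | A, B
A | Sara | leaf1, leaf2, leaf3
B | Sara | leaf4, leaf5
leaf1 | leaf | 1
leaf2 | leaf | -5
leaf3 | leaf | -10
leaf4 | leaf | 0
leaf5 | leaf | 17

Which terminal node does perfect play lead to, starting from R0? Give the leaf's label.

A (Sara): min(1, -5, -10) = -10
B (Sara): min(0, 17) = 0
R0 (Yuki): max(-10, 0) = 0
At R0, Yuki picks B (highest: 0).
At B, Sara picks leaf4 (lowest: 0).
Terminal value 0.

leaf4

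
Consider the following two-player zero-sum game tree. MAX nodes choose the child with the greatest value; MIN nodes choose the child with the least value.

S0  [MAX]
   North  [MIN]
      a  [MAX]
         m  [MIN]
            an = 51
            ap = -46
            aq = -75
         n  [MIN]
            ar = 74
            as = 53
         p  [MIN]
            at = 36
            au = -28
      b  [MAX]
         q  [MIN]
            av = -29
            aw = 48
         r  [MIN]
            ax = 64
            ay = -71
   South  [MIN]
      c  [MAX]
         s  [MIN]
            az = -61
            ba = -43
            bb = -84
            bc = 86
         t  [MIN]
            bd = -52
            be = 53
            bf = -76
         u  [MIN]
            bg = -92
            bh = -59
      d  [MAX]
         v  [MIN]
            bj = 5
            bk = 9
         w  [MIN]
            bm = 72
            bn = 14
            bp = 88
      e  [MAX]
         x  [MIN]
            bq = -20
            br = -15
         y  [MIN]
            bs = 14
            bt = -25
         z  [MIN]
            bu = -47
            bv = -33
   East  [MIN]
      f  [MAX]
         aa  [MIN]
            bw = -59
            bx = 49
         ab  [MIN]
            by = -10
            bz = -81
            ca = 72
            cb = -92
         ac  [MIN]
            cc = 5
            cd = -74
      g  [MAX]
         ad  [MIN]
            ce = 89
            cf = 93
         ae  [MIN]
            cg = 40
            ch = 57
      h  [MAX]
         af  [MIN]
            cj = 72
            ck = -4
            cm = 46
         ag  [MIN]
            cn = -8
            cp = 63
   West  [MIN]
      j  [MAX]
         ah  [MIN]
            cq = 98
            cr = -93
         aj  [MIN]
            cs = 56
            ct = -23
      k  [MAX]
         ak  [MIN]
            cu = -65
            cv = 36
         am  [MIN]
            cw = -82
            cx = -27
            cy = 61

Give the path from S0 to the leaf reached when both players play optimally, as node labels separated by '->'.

m (MIN): min(51, -46, -75) = -75
n (MIN): min(74, 53) = 53
p (MIN): min(36, -28) = -28
a (MAX): max(-75, 53, -28) = 53
q (MIN): min(-29, 48) = -29
r (MIN): min(64, -71) = -71
b (MAX): max(-29, -71) = -29
North (MIN): min(53, -29) = -29
s (MIN): min(-61, -43, -84, 86) = -84
t (MIN): min(-52, 53, -76) = -76
u (MIN): min(-92, -59) = -92
c (MAX): max(-84, -76, -92) = -76
v (MIN): min(5, 9) = 5
w (MIN): min(72, 14, 88) = 14
d (MAX): max(5, 14) = 14
x (MIN): min(-20, -15) = -20
y (MIN): min(14, -25) = -25
z (MIN): min(-47, -33) = -47
e (MAX): max(-20, -25, -47) = -20
South (MIN): min(-76, 14, -20) = -76
aa (MIN): min(-59, 49) = -59
ab (MIN): min(-10, -81, 72, -92) = -92
ac (MIN): min(5, -74) = -74
f (MAX): max(-59, -92, -74) = -59
ad (MIN): min(89, 93) = 89
ae (MIN): min(40, 57) = 40
g (MAX): max(89, 40) = 89
af (MIN): min(72, -4, 46) = -4
ag (MIN): min(-8, 63) = -8
h (MAX): max(-4, -8) = -4
East (MIN): min(-59, 89, -4) = -59
ah (MIN): min(98, -93) = -93
aj (MIN): min(56, -23) = -23
j (MAX): max(-93, -23) = -23
ak (MIN): min(-65, 36) = -65
am (MIN): min(-82, -27, 61) = -82
k (MAX): max(-65, -82) = -65
West (MIN): min(-23, -65) = -65
S0 (MAX): max(-29, -76, -59, -65) = -29
At S0, MAX picks North (highest: -29).
At North, MIN picks b (lowest: -29).
At b, MAX picks q (highest: -29).
At q, MIN picks av (lowest: -29).
Terminal value -29.

S0 -> North -> b -> q -> av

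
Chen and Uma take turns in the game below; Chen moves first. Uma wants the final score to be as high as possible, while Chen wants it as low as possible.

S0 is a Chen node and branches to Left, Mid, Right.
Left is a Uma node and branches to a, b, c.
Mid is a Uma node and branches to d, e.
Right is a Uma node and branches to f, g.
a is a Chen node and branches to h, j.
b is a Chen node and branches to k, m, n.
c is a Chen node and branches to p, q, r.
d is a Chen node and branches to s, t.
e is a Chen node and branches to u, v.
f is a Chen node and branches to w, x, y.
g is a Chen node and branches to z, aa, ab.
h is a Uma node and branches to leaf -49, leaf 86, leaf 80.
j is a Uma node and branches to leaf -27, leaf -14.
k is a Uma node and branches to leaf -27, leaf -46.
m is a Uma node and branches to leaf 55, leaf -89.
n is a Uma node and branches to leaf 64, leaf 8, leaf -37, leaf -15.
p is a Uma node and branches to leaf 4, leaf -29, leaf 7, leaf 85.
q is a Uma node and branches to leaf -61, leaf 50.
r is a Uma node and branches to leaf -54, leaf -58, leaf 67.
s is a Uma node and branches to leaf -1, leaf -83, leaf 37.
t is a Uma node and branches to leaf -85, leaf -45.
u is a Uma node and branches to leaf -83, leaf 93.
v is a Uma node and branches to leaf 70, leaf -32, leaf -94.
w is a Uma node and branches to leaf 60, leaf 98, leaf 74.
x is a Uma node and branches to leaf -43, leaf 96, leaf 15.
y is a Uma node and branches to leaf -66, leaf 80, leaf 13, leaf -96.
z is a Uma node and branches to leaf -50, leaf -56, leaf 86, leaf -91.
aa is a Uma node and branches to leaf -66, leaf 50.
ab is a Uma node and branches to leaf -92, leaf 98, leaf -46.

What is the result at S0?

50

h (Uma): max(-49, 86, 80) = 86
j (Uma): max(-27, -14) = -14
a (Chen): min(86, -14) = -14
k (Uma): max(-27, -46) = -27
m (Uma): max(55, -89) = 55
n (Uma): max(64, 8, -37, -15) = 64
b (Chen): min(-27, 55, 64) = -27
p (Uma): max(4, -29, 7, 85) = 85
q (Uma): max(-61, 50) = 50
r (Uma): max(-54, -58, 67) = 67
c (Chen): min(85, 50, 67) = 50
Left (Uma): max(-14, -27, 50) = 50
s (Uma): max(-1, -83, 37) = 37
t (Uma): max(-85, -45) = -45
d (Chen): min(37, -45) = -45
u (Uma): max(-83, 93) = 93
v (Uma): max(70, -32, -94) = 70
e (Chen): min(93, 70) = 70
Mid (Uma): max(-45, 70) = 70
w (Uma): max(60, 98, 74) = 98
x (Uma): max(-43, 96, 15) = 96
y (Uma): max(-66, 80, 13, -96) = 80
f (Chen): min(98, 96, 80) = 80
z (Uma): max(-50, -56, 86, -91) = 86
aa (Uma): max(-66, 50) = 50
ab (Uma): max(-92, 98, -46) = 98
g (Chen): min(86, 50, 98) = 50
Right (Uma): max(80, 50) = 80
S0 (Chen): min(50, 70, 80) = 50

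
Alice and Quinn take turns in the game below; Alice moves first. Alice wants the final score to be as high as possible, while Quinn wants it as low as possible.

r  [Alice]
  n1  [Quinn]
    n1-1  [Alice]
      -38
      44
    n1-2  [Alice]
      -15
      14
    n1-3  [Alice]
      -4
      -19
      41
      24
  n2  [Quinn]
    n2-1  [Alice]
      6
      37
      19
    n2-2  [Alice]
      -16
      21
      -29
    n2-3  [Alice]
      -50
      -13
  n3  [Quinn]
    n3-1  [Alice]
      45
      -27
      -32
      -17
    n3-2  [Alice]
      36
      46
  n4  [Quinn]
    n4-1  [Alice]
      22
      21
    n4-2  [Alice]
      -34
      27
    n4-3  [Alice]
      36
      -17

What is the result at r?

n1-1 (Alice): max(-38, 44) = 44
n1-2 (Alice): max(-15, 14) = 14
n1-3 (Alice): max(-4, -19, 41, 24) = 41
n1 (Quinn): min(44, 14, 41) = 14
n2-1 (Alice): max(6, 37, 19) = 37
n2-2 (Alice): max(-16, 21, -29) = 21
n2-3 (Alice): max(-50, -13) = -13
n2 (Quinn): min(37, 21, -13) = -13
n3-1 (Alice): max(45, -27, -32, -17) = 45
n3-2 (Alice): max(36, 46) = 46
n3 (Quinn): min(45, 46) = 45
n4-1 (Alice): max(22, 21) = 22
n4-2 (Alice): max(-34, 27) = 27
n4-3 (Alice): max(36, -17) = 36
n4 (Quinn): min(22, 27, 36) = 22
r (Alice): max(14, -13, 45, 22) = 45

45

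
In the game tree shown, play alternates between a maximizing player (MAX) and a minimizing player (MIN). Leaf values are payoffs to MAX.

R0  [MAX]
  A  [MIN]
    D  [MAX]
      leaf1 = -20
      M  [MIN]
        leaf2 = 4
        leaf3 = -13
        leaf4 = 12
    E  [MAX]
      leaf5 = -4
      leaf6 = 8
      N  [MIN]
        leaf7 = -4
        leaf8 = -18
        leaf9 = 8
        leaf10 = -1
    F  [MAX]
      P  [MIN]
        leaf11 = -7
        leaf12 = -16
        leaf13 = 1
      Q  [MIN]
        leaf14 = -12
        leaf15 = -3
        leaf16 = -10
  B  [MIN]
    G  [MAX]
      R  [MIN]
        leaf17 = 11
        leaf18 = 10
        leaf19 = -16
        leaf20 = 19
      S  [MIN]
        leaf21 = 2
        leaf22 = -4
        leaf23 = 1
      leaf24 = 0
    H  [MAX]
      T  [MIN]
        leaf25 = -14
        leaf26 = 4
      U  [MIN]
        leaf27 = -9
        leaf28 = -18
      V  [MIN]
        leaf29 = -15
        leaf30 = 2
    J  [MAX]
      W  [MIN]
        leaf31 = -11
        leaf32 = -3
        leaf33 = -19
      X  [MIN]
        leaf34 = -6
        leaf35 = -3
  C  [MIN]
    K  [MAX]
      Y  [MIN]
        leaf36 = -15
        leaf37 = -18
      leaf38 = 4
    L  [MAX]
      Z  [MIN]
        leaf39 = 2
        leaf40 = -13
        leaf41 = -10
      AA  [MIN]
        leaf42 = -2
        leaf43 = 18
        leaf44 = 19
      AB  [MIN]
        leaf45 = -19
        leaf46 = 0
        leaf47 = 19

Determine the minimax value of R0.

M (MIN): min(4, -13, 12) = -13
D (MAX): max(-20, -13) = -13
N (MIN): min(-4, -18, 8, -1) = -18
E (MAX): max(-4, 8, -18) = 8
P (MIN): min(-7, -16, 1) = -16
Q (MIN): min(-12, -3, -10) = -12
F (MAX): max(-16, -12) = -12
A (MIN): min(-13, 8, -12) = -13
R (MIN): min(11, 10, -16, 19) = -16
S (MIN): min(2, -4, 1) = -4
G (MAX): max(-16, -4, 0) = 0
T (MIN): min(-14, 4) = -14
U (MIN): min(-9, -18) = -18
V (MIN): min(-15, 2) = -15
H (MAX): max(-14, -18, -15) = -14
W (MIN): min(-11, -3, -19) = -19
X (MIN): min(-6, -3) = -6
J (MAX): max(-19, -6) = -6
B (MIN): min(0, -14, -6) = -14
Y (MIN): min(-15, -18) = -18
K (MAX): max(-18, 4) = 4
Z (MIN): min(2, -13, -10) = -13
AA (MIN): min(-2, 18, 19) = -2
AB (MIN): min(-19, 0, 19) = -19
L (MAX): max(-13, -2, -19) = -2
C (MIN): min(4, -2) = -2
R0 (MAX): max(-13, -14, -2) = -2

-2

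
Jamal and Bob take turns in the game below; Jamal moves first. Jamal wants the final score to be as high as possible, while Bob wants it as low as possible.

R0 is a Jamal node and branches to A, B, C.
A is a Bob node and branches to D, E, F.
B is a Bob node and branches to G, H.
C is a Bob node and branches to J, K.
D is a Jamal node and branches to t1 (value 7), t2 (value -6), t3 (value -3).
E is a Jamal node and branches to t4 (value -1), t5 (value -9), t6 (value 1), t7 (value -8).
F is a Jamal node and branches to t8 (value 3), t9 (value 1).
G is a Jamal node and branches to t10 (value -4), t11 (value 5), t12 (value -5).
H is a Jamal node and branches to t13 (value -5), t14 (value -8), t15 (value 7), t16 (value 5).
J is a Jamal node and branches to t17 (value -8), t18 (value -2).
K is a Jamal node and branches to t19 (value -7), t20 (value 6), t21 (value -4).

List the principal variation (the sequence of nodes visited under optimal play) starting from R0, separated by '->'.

D (Jamal): max(7, -6, -3) = 7
E (Jamal): max(-1, -9, 1, -8) = 1
F (Jamal): max(3, 1) = 3
A (Bob): min(7, 1, 3) = 1
G (Jamal): max(-4, 5, -5) = 5
H (Jamal): max(-5, -8, 7, 5) = 7
B (Bob): min(5, 7) = 5
J (Jamal): max(-8, -2) = -2
K (Jamal): max(-7, 6, -4) = 6
C (Bob): min(-2, 6) = -2
R0 (Jamal): max(1, 5, -2) = 5
At R0, Jamal picks B (highest: 5).
At B, Bob picks G (lowest: 5).
At G, Jamal picks t11 (highest: 5).
Terminal value 5.

R0 -> B -> G -> t11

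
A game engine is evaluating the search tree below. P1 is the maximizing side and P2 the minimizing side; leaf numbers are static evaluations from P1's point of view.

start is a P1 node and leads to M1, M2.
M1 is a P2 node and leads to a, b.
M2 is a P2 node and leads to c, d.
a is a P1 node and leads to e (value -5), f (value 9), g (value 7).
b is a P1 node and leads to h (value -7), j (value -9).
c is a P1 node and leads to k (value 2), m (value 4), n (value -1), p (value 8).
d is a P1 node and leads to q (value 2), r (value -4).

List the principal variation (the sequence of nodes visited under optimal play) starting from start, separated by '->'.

a (P1): max(-5, 9, 7) = 9
b (P1): max(-7, -9) = -7
M1 (P2): min(9, -7) = -7
c (P1): max(2, 4, -1, 8) = 8
d (P1): max(2, -4) = 2
M2 (P2): min(8, 2) = 2
start (P1): max(-7, 2) = 2
At start, P1 picks M2 (highest: 2).
At M2, P2 picks d (lowest: 2).
At d, P1 picks q (highest: 2).
Terminal value 2.

start -> M2 -> d -> q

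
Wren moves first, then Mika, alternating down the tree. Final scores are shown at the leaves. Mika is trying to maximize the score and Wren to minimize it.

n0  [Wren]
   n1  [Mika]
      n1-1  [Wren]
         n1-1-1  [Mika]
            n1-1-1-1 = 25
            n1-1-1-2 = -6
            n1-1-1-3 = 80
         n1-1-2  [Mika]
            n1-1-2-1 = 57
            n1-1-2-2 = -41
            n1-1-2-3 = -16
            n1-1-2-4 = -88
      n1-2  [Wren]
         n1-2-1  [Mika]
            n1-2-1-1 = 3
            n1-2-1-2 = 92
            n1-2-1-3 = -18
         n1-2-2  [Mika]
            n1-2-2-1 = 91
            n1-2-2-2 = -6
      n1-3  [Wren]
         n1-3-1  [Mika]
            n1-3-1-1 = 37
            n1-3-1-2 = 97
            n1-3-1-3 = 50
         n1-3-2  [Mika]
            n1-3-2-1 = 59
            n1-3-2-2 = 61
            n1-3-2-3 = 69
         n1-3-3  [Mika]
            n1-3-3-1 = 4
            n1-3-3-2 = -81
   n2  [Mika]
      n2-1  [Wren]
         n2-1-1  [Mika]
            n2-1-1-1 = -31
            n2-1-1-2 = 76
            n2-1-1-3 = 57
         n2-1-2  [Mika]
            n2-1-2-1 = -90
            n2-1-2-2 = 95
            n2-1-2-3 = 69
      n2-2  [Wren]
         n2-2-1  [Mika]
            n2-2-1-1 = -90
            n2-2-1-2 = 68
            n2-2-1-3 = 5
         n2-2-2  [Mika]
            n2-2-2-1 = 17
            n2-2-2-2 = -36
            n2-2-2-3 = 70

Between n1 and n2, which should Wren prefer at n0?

n1-1-1 (Mika): max(25, -6, 80) = 80
n1-1-2 (Mika): max(57, -41, -16, -88) = 57
n1-1 (Wren): min(80, 57) = 57
n1-2-1 (Mika): max(3, 92, -18) = 92
n1-2-2 (Mika): max(91, -6) = 91
n1-2 (Wren): min(92, 91) = 91
n1-3-1 (Mika): max(37, 97, 50) = 97
n1-3-2 (Mika): max(59, 61, 69) = 69
n1-3-3 (Mika): max(4, -81) = 4
n1-3 (Wren): min(97, 69, 4) = 4
n1 (Mika): max(57, 91, 4) = 91
n2-1-1 (Mika): max(-31, 76, 57) = 76
n2-1-2 (Mika): max(-90, 95, 69) = 95
n2-1 (Wren): min(76, 95) = 76
n2-2-1 (Mika): max(-90, 68, 5) = 68
n2-2-2 (Mika): max(17, -36, 70) = 70
n2-2 (Wren): min(68, 70) = 68
n2 (Mika): max(76, 68) = 76
Wren prefers the lower value; n1=91, n2=76. n2 is better since 76 < 91.

n2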